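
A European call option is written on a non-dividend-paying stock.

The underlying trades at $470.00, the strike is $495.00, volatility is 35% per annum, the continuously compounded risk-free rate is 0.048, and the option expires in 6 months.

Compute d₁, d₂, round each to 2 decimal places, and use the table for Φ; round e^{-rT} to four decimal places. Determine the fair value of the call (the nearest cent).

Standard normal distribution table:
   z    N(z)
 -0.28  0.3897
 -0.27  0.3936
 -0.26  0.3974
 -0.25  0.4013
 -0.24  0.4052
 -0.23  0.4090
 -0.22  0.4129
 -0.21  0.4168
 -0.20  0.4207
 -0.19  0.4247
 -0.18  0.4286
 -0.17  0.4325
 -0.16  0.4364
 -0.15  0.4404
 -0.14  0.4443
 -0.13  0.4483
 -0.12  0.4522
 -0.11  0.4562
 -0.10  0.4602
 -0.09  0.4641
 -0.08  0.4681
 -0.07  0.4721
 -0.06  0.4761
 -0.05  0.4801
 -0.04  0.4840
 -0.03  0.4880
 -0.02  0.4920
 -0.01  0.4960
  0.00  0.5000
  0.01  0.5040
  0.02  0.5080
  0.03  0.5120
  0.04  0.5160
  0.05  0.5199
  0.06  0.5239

$41.06

T = 0.5;  σ√T = 0.2475
ln(S/K) + (r + σ²/2)T = ln(470/495) + (0.048 + 0.35²/2)·0.5 = -0.0518 + 0.0546 = 0.0028
d₁ = 0.0028 / 0.2475 = 0.0113 which rounds to 0.01
d₂ = d₁ − σ√T = 0.0113 − 0.2475 = -0.2362 which rounds to -0.24
exp(−rT) = exp(−0.048·0.5) = 0.9763
N(d₁) = N(0.01) = 0.5040;  N(d₂) = N(-0.24) = 0.4052
C = 470·0.5040 − 495·0.9763·0.4052 = 236.8800 − 195.8204 = 41.0596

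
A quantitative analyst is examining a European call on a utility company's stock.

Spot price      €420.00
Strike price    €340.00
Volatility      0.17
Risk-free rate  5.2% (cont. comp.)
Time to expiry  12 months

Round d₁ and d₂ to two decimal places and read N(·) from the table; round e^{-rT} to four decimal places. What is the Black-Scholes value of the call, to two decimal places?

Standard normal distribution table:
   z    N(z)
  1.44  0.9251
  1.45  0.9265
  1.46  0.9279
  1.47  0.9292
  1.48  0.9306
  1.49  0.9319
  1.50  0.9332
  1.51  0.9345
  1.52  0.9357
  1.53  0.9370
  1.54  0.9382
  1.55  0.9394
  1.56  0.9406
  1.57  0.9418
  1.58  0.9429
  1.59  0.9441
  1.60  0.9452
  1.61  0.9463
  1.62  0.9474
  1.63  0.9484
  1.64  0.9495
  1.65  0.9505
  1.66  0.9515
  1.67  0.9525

€98.84

σ√T = 0.17·√1 = 0.1700
d₁ = [ln(420/340) + (0.052 + ½·0.17²)·1] / (σ√T) = (0.2113 + 0.0664) / 0.1700 = 1.6339 → 1.63
d₂ = 1.6339 − 0.1700 = 1.4639 → 1.46
exp(−rT) = exp(−0.052·1) = 0.9493
N(d₁) = N(1.63) = 0.9484;  N(d₂) = N(1.46) = 0.9279
C = 420·0.9484 − 340·0.9493·0.9279 = 398.3280 − 299.4909 = 98.8371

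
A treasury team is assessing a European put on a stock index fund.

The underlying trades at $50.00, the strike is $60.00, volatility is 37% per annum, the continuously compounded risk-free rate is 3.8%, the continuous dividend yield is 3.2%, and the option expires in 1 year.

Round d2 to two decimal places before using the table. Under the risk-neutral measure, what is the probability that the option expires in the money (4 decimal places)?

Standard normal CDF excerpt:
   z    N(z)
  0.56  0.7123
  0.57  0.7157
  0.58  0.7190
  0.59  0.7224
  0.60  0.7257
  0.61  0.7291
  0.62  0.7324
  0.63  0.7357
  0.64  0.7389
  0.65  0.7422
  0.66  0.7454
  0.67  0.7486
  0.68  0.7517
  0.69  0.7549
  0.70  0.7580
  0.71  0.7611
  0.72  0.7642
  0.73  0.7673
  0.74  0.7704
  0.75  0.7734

0.7454

σ√T = 0.37 × 1.0000 = 0.3700
ln(S/K) + (r − q + σ²/2)T = ln(50/60) + (0.038 − 0.032 + 0.37²/2)·1 = -0.1823 + 0.0744 = -0.1079
d₁ = -0.1079 / 0.3700 = -0.2915 → -0.29
d₂ = d₁ − σ√T = -0.2915 − 0.3700 = -0.6615 → -0.66
Risk-neutral Pr[S_T < K] = N(−d₂) = N(0.66) = 0.7454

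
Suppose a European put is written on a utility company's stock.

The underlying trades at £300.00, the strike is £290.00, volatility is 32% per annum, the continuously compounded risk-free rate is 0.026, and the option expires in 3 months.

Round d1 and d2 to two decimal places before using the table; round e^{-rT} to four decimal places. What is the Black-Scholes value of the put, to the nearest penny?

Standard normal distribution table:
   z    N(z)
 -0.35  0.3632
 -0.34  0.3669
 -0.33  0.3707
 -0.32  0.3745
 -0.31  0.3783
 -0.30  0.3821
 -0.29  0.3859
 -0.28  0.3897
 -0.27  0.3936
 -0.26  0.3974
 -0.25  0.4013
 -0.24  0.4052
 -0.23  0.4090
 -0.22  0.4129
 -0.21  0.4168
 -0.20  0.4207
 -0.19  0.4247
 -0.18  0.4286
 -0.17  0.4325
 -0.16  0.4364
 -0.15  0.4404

£13.40

σ√T = 0.32 × 0.5000 = 0.1600
d₁ = [ln(300/290) + (0.026 + ½·0.32²)·0.25] / (σ√T) = (0.0339 + 0.0193) / 0.1600 = 0.3325 ⇒ 0.33
d₂ = 0.3325 − 0.1600 = 0.1725 ⇒ 0.17
exp(−rT) = exp(−0.026·0.25) = 0.9935
N(−d₂) = N(-0.17) = 0.4325;  N(−d₁) = N(-0.33) = 0.3707
P = 290·0.9935·0.4325 − 300·0.3707 = 124.6097 − 111.2100 = 13.3997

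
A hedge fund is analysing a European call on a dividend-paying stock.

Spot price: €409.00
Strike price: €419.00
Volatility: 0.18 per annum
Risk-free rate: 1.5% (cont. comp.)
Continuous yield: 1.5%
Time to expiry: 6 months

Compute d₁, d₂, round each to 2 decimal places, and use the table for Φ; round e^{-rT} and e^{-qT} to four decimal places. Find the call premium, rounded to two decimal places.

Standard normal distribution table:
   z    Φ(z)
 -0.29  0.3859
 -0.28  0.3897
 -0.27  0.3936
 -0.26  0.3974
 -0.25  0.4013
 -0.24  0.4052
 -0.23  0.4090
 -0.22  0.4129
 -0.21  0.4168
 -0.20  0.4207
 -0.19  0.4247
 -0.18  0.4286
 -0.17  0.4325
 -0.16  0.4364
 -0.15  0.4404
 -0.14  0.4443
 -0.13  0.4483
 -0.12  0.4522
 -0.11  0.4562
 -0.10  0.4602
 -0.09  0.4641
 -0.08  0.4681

€15.10

σ√T = 0.18·√0.5 = 0.1273
d₁ = [ln(409/419) + (0.015 − 0.015 + ½·0.18²)·0.5] / (σ√T) = (-0.0242 + 0.0081) / 0.1273 = -0.1261 ≈ -0.13
d₂ = -0.1261 − 0.1273 = -0.2534 ≈ -0.25
e^(−qT) = e^(−0.015·0.5) = 0.9925;  e^(−rT) = e^(−0.015·0.5) = 0.9925
N(d₁) = N(-0.13) = 0.4483;  N(d₂) = N(-0.25) = 0.4013
C = 409·0.9925·0.4483 − 419·0.9925·0.4013 = 181.9795 − 166.8836 = 15.0959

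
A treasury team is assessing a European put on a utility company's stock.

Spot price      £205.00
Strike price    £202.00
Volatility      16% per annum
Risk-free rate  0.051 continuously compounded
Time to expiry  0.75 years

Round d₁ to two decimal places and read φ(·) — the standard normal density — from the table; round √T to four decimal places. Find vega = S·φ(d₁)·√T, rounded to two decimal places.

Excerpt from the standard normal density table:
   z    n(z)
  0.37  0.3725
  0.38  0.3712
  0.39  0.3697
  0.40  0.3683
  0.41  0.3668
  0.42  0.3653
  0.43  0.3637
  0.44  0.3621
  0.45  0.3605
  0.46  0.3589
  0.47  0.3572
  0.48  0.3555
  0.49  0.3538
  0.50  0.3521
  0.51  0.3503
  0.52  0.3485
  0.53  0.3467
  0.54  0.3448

64.00

σ√T = 0.16 × 0.8660 = 0.1386
d₁ = [ln(205/202) + (0.051 + 0.16²/2)·0.75] / 0.1386 = [0.0147 + 0.0478] / 0.1386 = 0.4517 → 0.45
√T = √0.75 = 0.8660
φ(d₁) = φ(0.45) = 0.3605
vega = S·φ(d₁)·√T = 205·0.3605·0.8660 = 63.9996
(Call and put vega coincide under Black-Scholes.)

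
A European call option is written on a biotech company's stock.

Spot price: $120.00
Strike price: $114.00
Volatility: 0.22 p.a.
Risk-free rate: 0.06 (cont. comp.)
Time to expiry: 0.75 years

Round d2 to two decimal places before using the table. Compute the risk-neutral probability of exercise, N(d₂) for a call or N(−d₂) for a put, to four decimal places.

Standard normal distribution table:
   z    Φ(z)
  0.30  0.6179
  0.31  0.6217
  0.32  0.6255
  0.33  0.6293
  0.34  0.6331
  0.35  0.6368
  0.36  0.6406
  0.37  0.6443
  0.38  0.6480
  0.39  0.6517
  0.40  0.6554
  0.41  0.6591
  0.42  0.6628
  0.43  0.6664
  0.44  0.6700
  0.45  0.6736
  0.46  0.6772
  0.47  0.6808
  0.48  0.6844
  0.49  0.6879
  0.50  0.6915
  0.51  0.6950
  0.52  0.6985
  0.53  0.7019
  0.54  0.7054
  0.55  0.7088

σ√T = 0.22 × 0.8660 = 0.1905
d₁ = [ln(120/114) + (0.06 + ½·0.22²)·0.75] / (σ√T) = (0.0513 + 0.0631) / 0.1905 = 0.6007 ≈ 0.60
d₂ = 0.6007 − 0.1905 = 0.4101 ≈ 0.41
Pr(exercise) under Q = N(d₂) = 0.6591

0.6591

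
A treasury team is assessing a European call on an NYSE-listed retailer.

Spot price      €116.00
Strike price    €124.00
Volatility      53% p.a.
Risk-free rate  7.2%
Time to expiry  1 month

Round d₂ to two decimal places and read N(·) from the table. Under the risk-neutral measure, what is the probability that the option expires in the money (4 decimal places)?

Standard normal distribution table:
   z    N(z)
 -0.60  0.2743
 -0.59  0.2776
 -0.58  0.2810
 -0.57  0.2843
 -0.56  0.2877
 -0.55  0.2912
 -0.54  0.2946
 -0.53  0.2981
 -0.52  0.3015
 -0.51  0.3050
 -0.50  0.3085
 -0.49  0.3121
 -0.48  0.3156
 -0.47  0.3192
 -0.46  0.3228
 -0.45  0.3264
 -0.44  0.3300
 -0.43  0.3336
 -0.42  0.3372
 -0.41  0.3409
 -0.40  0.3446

σ√T = 0.53·√0.08333 = 0.1530
d₁ = [ln(116/124) + (0.072 + 0.53²/2)·0.08333] / 0.1530 = [-0.0667 + 0.0177] / 0.1530 = -0.3202 → -0.32
d₂ = d₁ − σ√T = -0.3202 − 0.1530 = -0.4732 → -0.47
Risk-neutral Pr[S_T > K] = N(d₂) = N(-0.47) = 0.3192

0.3192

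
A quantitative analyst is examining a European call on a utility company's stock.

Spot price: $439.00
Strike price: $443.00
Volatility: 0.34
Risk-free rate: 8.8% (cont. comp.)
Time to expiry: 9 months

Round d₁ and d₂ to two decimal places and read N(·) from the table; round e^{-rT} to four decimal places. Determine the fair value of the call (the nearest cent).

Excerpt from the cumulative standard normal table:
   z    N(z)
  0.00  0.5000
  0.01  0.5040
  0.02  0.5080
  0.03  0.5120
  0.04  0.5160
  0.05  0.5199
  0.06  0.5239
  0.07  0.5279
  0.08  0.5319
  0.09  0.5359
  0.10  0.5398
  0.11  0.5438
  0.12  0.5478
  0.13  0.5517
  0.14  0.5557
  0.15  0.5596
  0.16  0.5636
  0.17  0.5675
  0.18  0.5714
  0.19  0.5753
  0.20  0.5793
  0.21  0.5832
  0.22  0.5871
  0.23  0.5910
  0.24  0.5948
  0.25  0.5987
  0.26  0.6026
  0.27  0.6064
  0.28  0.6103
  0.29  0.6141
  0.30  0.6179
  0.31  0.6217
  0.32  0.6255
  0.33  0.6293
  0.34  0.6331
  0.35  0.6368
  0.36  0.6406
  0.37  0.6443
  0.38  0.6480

$62.33

σ√T = 0.34 × 0.8660 = 0.2944
d₁ = [ln(439/443) + (0.088 + ½·0.34²)·0.75] / (σ√T) = (-0.0091 + 0.1094) / 0.2944 = 0.3406 ≈ 0.34
d₂ = 0.3406 − 0.2944 = 0.0461 ≈ 0.05
exp(−rT) = exp(−0.088·0.75) = 0.9361
N(d₁) = N(0.34) = 0.6331;  N(d₂) = N(0.05) = 0.5199
C = 439·0.6331 − 443·0.9361·0.5199 = 277.9309 − 215.5985 = 62.3324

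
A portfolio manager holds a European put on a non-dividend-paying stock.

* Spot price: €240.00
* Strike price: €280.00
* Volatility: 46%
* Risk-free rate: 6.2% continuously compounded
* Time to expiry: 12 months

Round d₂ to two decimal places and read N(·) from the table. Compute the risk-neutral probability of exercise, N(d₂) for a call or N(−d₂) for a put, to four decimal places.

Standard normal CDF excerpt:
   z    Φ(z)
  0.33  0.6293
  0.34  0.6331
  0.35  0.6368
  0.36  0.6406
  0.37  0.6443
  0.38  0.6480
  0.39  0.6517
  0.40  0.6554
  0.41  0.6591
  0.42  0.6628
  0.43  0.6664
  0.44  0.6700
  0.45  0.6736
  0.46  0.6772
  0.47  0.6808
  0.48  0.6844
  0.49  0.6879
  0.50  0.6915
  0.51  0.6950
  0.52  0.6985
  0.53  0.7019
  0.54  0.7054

σ√T = 0.46·√1 = 0.4600
ln(S/K) + (r + σ²/2)T = ln(240/280) + (0.062 + 0.46²/2)·1 = -0.1542 + 0.1678 = 0.0136
d₁ = 0.0136 / 0.4600 = 0.0297 → 0.03
d₂ = d₁ − σ√T = 0.0297 − 0.4600 = -0.4303 → -0.43
Pr(exercise) under Q = N(−d₂) = N(0.43) = 0.6664

0.6664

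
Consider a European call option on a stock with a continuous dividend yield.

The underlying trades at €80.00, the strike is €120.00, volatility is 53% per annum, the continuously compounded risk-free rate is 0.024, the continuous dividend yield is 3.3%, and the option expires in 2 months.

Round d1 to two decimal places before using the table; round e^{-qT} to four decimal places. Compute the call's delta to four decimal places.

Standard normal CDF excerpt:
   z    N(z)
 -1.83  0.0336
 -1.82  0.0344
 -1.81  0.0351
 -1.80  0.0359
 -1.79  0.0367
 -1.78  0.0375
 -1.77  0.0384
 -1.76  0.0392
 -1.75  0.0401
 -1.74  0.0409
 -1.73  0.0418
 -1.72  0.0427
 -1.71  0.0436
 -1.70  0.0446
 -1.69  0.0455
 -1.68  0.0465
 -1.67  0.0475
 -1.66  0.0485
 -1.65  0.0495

0.0382

T = 0.1667;  σ√T = 0.2164
d₁ = [ln(80/120) + (0.024 − 0.033 + ½·0.53²)·0.1667] / (σ√T) = (-0.4055 + 0.0219) / 0.2164 = -1.7727 ≈ -1.77
N(d₁) = N(-1.77) = 0.0384
Δ_call = exp(−qT)·N(d₁) = 0.9945·0.0384 = 0.0382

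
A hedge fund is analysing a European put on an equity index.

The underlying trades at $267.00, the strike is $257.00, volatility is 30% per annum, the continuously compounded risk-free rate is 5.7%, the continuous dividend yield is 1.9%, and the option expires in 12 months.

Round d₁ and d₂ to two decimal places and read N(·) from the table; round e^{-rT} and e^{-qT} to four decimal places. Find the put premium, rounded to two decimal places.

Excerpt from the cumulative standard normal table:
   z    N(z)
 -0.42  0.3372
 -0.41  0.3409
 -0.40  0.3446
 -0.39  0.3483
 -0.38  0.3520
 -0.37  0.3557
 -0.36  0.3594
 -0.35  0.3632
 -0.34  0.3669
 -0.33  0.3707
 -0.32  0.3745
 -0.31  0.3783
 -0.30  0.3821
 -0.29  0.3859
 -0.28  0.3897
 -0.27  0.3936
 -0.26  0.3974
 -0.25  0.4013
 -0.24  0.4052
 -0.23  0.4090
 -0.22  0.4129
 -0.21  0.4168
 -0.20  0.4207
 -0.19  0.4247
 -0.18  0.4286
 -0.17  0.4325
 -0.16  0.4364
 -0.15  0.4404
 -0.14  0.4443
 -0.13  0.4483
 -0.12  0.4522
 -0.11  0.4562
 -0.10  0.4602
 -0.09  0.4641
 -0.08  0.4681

T = 1;  σ√T = 0.3000
ln(S/K) + (r − q + σ²/2)T = ln(267/257) + (0.057 − 0.019 + 0.3²/2)·1 = 0.0382 + 0.0830 = 0.1212
d₁ = 0.1212 / 0.3000 = 0.4039 → 0.40
d₂ = d₁ − σ√T = 0.4039 − 0.3000 = 0.1039 → 0.10
e^(−qT) = e^(−0.019·1) = 0.9812;  e^(−rT) = e^(−0.057·1) = 0.9446
P = 257·0.9446·N(-0.10) − 267·0.9812·N(-0.40) = 257·0.9446·0.4602 − 267·0.9812·0.3446 = 111.7192 − 90.2784 = 21.4407

$21.44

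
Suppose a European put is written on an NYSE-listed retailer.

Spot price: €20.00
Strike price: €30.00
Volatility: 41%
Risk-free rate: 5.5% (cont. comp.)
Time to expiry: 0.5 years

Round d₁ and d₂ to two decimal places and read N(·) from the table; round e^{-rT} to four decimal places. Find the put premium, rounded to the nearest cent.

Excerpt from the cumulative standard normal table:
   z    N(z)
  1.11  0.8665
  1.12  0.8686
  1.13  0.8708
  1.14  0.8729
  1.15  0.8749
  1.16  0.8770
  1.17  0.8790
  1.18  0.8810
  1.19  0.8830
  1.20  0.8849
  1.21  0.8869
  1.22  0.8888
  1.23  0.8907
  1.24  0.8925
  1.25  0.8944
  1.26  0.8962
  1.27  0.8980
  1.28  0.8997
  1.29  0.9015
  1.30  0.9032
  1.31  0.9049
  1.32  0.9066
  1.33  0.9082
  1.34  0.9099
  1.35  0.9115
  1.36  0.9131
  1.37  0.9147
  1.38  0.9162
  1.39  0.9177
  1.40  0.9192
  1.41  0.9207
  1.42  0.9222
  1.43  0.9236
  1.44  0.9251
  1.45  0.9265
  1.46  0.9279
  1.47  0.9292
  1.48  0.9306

σ√T = 0.41 × 0.7071 = 0.2899
ln(S/K) + (r + σ²/2)T = ln(20/30) + (0.055 + 0.41²/2)·0.5 = -0.4055 + 0.0695 = -0.3359
d₁ = -0.3359 / 0.2899 = -1.1588 → -1.16
d₂ = d₁ − σ√T = -1.1588 − 0.2899 = -1.4487 → -1.45
e^(−rT) = e^(−0.055·0.5) = 0.9729
N(−d₂) = N(1.45) = 0.9265;  N(−d₁) = N(1.16) = 0.8770
P = 30·0.9729·0.9265 − 20·0.8770 = 27.0418 − 17.5400 = 9.5018

€9.50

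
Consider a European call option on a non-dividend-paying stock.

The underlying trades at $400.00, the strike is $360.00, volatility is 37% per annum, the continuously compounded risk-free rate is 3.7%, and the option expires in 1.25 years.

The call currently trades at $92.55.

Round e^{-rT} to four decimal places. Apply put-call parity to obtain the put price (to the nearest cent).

exp(−rT) = exp(−0.037·1.25) = 0.9548
Put-call parity: C − P = S − K·e^(−rT) = 400 − 360·0.9548 = 400 − 343.7280 = 56.2720
P = C − (C − P) = 92.55 − (56.2720) = 36.2780

$36.28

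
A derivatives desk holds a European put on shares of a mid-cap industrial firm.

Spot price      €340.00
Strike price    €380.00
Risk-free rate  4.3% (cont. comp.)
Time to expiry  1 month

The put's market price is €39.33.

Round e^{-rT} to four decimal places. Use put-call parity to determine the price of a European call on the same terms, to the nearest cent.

€0.70

e^(−rT) = e^(−0.043·0.08333) = 0.9964
Put-call parity: C − P = S − K·e^(−rT) = 340 − 380·0.9964 = 340 − 378.6320 = -38.6320
C = P + (C − P) = 39.33 + (-38.6320) = 0.6980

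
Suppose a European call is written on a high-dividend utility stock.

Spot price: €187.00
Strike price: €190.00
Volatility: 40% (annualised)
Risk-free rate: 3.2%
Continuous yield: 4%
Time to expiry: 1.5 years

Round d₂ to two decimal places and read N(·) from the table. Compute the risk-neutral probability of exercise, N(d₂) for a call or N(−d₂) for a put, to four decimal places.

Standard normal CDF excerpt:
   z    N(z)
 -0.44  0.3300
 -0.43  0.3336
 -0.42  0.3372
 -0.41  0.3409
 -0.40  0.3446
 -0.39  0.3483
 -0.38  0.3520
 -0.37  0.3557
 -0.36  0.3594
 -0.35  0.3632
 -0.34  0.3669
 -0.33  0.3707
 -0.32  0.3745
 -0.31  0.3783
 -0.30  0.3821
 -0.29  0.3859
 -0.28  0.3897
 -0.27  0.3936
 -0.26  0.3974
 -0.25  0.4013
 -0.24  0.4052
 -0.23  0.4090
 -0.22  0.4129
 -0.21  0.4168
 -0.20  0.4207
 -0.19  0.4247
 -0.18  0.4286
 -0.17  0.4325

0.3821

σ√T = 0.4·√1.5 = 0.4899
ln(S/K) + (r − q + σ²/2)T = ln(187/190) + (0.032 − 0.04 + 0.4²/2)·1.5 = -0.0159 + 0.1080 = 0.0921
d₁ = 0.0921 / 0.4899 = 0.1880 ⇒ 0.19
d₂ = d₁ − σ√T = 0.1880 − 0.4899 = -0.3019 ⇒ -0.30
Risk-neutral Pr[S_T > K] = N(d₂) = N(-0.30) = 0.3821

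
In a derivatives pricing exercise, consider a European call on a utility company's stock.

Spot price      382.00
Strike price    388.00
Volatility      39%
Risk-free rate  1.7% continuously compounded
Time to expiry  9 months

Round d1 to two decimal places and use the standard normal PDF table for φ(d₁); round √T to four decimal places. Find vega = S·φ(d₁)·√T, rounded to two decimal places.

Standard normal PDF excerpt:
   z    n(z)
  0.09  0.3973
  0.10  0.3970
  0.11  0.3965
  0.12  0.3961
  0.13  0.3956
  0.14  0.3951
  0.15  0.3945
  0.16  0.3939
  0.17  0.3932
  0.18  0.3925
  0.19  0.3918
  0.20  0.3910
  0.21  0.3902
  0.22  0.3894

130.31

T = 0.75;  σ√T = 0.3377
d₁ = [ln(382/388) + (0.017 + ½·0.39²)·0.75] / (σ√T) = (-0.0156 + 0.0698) / 0.3377 = 0.1605 → 0.16
√T = √0.75 = 0.8660
φ(d₁) = φ(0.16) = 0.3939
vega = S·φ(d₁)·√T = 382·0.3939·0.8660 = 130.3068
(Call and put vega coincide under Black-Scholes.)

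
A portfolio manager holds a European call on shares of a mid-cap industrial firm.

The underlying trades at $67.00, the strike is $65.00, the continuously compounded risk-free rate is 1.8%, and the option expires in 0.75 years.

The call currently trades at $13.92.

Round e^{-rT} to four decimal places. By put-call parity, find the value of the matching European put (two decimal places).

e^(−rT) = e^(−0.018·0.75) = 0.9866
Put-call parity: C − P = S − K·e^(−rT) = 67 − 65·0.9866 = 67 − 64.1290 = 2.8710
P = C − (C − P) = 13.92 − (2.8710) = 11.0490

$11.05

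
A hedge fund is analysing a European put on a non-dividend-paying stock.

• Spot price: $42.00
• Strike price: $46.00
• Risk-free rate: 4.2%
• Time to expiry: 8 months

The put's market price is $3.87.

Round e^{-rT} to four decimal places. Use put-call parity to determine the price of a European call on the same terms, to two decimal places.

$1.14

e^(−rT) = e^(−0.042·0.6667) = 0.9724
Put-call parity: C − P = S − K·e^(−rT) = 42 − 46·0.9724 = 42 − 44.7304 = -2.7304
C = P + (C − P) = 3.87 + (-2.7304) = 1.1396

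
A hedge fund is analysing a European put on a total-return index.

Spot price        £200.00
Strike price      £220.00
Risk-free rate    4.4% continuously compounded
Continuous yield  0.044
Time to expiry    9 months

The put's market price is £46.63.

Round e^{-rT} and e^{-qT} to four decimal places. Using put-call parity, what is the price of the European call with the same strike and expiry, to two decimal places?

e^(−qT) = e^(−0.044·0.75) = 0.9675;  e^(−rT) = e^(−0.044·0.75) = 0.9675
Put-call parity: C − P = S·e^(−qT) − K·e^(−rT) = 200·0.9675 − 220·0.9675 = 193.5000 − 212.8500 = -19.3500
C = P + (C − P) = 46.63 + (-19.3500) = 27.2800

£27.28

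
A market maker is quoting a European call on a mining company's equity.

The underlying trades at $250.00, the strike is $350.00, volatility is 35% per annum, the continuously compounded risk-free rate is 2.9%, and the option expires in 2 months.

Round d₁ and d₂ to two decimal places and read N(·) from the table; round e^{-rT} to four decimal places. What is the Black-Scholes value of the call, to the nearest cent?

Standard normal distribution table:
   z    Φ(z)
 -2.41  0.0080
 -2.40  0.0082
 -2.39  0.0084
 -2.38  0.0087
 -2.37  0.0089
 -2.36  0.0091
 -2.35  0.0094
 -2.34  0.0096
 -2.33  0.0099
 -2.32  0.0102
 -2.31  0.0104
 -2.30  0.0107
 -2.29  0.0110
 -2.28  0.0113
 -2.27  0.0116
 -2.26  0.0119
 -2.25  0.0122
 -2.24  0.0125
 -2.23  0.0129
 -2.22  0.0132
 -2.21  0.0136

σ√T = 0.35 × 0.4082 = 0.1429
d₁ = [ln(250/350) + (0.029 + 0.35²/2)·0.1667] / 0.1429 = [-0.3365 + 0.0150] / 0.1429 = -2.2495 ≈ -2.25
d₂ = d₁ − σ√T = -2.2495 − 0.1429 = -2.3924 ≈ -2.39
exp(−rT) = exp(−0.029·0.1667) = 0.9952
C = 250·N(-2.25) − 350·0.9952·N(-2.39) = 250·0.0122 − 350·0.9952·0.0084 = 3.0500 − 2.9259 = 0.1241

$0.12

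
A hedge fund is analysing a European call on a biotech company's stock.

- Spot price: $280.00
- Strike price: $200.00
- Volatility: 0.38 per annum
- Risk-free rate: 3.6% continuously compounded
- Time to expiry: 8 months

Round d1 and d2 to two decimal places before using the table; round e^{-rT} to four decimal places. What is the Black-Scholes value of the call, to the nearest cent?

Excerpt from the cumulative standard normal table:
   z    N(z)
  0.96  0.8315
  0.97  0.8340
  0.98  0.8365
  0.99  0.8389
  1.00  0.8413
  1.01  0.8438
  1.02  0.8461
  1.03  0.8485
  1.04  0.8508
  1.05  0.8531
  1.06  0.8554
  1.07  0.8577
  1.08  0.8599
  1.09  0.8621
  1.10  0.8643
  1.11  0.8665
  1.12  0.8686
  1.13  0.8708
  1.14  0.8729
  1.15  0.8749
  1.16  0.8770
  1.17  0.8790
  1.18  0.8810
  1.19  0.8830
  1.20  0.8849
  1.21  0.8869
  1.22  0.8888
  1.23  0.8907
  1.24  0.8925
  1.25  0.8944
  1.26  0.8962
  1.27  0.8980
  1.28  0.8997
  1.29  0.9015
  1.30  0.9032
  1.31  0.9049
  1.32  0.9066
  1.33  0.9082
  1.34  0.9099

T = 0.6667;  σ√T = 0.3103
d₁ = [ln(280/200) + (0.036 + 0.38²/2)·0.6667] / 0.3103 = [0.3365 + 0.0721] / 0.3103 = 1.3169 → 1.32
d₂ = d₁ − σ√T = 1.3169 − 0.3103 = 1.0067 → 1.01
e^(−rT) = e^(−0.036·0.6667) = 0.9763
N(d₁) = N(1.32) = 0.9066;  N(d₂) = N(1.01) = 0.8438
C = 280·0.9066 − 200·0.9763·0.8438 = 253.8480 − 164.7604 = 89.0876

$89.09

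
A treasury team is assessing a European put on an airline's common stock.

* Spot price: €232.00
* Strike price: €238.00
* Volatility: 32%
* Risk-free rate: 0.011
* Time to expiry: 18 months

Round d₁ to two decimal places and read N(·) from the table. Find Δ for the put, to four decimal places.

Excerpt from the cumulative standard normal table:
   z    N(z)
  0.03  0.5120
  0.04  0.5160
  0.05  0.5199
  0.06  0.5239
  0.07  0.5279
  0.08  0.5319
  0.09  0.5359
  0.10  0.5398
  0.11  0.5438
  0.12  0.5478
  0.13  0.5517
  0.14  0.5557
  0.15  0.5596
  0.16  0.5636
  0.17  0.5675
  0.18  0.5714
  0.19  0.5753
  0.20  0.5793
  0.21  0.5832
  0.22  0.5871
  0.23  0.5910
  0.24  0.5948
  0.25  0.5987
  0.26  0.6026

-0.4325

T = 1.5;  σ√T = 0.3919
d₁ = [ln(232/238) + (0.011 + 0.32²/2)·1.5] / 0.3919 = [-0.0255 + 0.0933] / 0.3919 = 0.1729 → 0.17
N(d₁) = N(0.17) = 0.5675
Δ_put = N(d₁) − 1 = 0.5675 − 1 = -0.4325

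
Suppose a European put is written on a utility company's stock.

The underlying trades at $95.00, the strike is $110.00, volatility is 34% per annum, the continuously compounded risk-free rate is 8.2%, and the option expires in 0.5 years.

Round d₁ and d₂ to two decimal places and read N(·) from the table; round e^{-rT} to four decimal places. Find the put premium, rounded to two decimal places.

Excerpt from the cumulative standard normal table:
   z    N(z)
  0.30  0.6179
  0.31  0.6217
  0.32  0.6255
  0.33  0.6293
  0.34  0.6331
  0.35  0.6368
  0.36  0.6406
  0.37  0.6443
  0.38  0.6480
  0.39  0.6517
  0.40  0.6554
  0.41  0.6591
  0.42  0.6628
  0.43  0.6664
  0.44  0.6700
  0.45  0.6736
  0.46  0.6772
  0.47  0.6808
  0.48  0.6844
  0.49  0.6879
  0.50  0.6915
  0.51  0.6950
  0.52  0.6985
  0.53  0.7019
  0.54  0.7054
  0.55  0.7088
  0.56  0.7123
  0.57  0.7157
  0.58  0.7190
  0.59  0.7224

σ√T = 0.34 × 0.7071 = 0.2404
d₁ = [ln(95/110) + (0.082 + 0.34²/2)·0.5] / 0.2404 = [-0.1466 + 0.0699] / 0.2404 = -0.3190 → -0.32
d₂ = d₁ − σ√T = -0.3190 − 0.2404 = -0.5595 → -0.56
e^(−rT) = e^(−0.082·0.5) = 0.9598
P = 110·0.9598·N(0.56) − 95·N(0.32) = 110·0.9598·0.7123 − 95·0.6255 = 75.2032 − 59.4225 = 15.7807

$15.78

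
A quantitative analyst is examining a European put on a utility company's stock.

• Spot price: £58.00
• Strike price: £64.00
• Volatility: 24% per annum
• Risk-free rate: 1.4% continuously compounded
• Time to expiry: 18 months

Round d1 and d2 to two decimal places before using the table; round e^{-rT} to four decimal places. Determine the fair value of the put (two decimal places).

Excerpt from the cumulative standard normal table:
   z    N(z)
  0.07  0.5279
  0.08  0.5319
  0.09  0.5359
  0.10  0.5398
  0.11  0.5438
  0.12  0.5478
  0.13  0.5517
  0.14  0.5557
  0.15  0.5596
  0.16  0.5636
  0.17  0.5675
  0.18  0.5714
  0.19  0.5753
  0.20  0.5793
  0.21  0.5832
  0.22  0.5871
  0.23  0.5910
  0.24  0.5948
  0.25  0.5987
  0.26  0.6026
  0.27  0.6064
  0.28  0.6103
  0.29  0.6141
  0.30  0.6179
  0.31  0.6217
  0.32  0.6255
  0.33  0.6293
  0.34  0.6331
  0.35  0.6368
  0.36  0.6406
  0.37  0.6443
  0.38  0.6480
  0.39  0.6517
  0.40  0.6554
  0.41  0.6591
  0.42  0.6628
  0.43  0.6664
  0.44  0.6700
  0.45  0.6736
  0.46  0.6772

£9.53

T = 1.5;  σ√T = 0.2939
d₁ = [ln(58/64) + (0.014 + 0.24²/2)·1.5] / 0.2939 = [-0.0984 + 0.0642] / 0.2939 = -0.1165 → -0.12
d₂ = d₁ − σ√T = -0.1165 − 0.2939 = -0.4104 → -0.41
exp(−rT) = exp(−0.014·1.5) = 0.9792
P = 64·0.9792·N(0.41) − 58·N(0.12) = 64·0.9792·0.6591 − 58·0.5478 = 41.3050 − 31.7724 = 9.5326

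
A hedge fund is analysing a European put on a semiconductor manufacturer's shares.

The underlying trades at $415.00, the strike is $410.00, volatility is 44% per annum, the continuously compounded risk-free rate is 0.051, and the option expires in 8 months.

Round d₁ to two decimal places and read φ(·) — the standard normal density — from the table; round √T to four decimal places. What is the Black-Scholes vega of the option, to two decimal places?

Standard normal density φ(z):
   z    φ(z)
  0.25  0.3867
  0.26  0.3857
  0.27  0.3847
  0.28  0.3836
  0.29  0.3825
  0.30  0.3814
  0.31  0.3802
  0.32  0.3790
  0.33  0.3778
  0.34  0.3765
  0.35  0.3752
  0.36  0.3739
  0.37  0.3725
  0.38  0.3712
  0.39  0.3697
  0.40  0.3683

T = 0.6667;  σ√T = 0.3593
d₁ = [ln(415/410) + (0.051 + 0.44²/2)·0.6667] / 0.3593 = [0.0121 + 0.0985] / 0.3593 = 0.3080 ≈ 0.31
√T = √0.6667 = 0.8165
φ(d₁) = φ(0.31) = 0.3802
vega = S·φ(d₁)·√T = 415·0.3802·0.8165 = 128.8298
(Vega is the same for a European call and put with the same parameters.)

128.83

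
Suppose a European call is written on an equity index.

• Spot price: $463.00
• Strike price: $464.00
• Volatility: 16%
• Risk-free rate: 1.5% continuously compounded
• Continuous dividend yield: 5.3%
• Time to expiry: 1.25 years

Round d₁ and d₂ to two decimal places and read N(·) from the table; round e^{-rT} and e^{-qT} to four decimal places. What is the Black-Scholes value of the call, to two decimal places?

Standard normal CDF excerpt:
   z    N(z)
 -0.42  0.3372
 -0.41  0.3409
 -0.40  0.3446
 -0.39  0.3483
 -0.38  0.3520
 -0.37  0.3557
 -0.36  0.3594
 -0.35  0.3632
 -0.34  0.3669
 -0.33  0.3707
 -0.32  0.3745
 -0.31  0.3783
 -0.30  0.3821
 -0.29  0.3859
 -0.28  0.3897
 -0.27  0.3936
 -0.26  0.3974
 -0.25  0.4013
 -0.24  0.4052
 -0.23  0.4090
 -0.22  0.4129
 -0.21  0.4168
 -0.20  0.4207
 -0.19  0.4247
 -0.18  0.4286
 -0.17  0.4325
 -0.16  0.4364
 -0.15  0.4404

$22.06

T = 1.25;  σ√T = 0.1789
d₁ = [ln(463/464) + (0.015 − 0.053 + 0.16²/2)·1.25] / 0.1789 = [-0.0022 − 0.0315] / 0.1789 = -0.1882 ⇒ -0.19
d₂ = d₁ − σ√T = -0.1882 − 0.1789 = -0.3670 ⇒ -0.37
exp(−qT) = exp(−0.053·1.25) = 0.9359;  exp(−rT) = exp(−0.015·1.25) = 0.9814
N(d₁) = N(-0.19) = 0.4247;  N(d₂) = N(-0.37) = 0.3557
C = 463·0.9359·0.4247 − 464·0.9814·0.3557 = 184.0317 − 161.9750 = 22.0568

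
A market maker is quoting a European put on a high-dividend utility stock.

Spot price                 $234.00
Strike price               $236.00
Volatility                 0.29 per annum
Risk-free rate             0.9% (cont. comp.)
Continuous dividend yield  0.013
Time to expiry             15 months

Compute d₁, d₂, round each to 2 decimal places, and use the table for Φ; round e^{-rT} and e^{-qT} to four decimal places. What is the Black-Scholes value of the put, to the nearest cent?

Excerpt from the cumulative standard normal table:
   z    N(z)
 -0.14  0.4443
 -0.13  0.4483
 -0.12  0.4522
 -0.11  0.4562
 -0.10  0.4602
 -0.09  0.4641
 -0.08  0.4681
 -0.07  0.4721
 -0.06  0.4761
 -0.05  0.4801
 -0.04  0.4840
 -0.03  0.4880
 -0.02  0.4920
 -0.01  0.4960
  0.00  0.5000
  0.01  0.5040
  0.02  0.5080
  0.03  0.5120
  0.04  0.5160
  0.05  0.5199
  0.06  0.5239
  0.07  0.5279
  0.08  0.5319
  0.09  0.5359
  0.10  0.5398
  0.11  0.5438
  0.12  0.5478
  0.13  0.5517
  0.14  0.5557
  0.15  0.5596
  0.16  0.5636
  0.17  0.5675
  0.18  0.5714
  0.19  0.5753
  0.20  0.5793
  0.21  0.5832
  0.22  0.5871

T = 1.25;  σ√T = 0.3242
ln(S/K) + (r − q + σ²/2)T = ln(234/236) + (0.009 − 0.013 + 0.29²/2)·1.25 = -0.0085 + 0.0476 = 0.0391
d₁ = 0.0391 / 0.3242 = 0.1204 which rounds to 0.12
d₂ = d₁ − σ√T = 0.1204 − 0.3242 = -0.2038 which rounds to -0.20
e^(−qT) = e^(−0.013·1.25) = 0.9839;  e^(−rT) = e^(−0.009·1.25) = 0.9888
N(−d₂) = N(0.20) = 0.5793;  N(−d₁) = N(-0.12) = 0.4522
P = 236·0.9888·0.5793 − 234·0.9839·0.4522 = 135.1836 − 104.1112 = 31.0724

$31.07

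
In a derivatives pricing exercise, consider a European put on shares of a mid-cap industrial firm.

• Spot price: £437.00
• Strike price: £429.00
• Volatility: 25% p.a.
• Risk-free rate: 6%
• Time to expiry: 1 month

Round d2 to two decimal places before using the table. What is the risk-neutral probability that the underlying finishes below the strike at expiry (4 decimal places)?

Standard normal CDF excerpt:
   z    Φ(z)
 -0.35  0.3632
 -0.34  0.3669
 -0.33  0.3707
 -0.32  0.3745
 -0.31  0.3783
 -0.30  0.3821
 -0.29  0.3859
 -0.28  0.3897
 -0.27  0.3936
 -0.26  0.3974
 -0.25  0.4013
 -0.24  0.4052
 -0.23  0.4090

0.3859

σ√T = 0.25·√0.08333 = 0.0722
d₁ = [ln(437/429) + (0.06 + ½·0.25²)·0.08333] / (σ√T) = (0.0185 + 0.0076) / 0.0722 = 0.3614 ⇒ 0.36
d₂ = 0.3614 − 0.0722 = 0.2892 ⇒ 0.29
Risk-neutral Pr[S_T < K] = N(−d₂) = N(-0.29) = 0.3859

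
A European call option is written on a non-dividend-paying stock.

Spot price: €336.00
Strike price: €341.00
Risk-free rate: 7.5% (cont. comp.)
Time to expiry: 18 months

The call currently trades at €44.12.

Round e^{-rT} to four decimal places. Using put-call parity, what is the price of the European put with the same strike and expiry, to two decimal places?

e^(−rT) = e^(−0.075·1.5) = 0.8936
Put-call parity: C − P = S − K·e^(−rT) = 336 − 341·0.8936 = 336 − 304.7176 = 31.2824
P = C − (C − P) = 44.12 − (31.2824) = 12.8376

€12.84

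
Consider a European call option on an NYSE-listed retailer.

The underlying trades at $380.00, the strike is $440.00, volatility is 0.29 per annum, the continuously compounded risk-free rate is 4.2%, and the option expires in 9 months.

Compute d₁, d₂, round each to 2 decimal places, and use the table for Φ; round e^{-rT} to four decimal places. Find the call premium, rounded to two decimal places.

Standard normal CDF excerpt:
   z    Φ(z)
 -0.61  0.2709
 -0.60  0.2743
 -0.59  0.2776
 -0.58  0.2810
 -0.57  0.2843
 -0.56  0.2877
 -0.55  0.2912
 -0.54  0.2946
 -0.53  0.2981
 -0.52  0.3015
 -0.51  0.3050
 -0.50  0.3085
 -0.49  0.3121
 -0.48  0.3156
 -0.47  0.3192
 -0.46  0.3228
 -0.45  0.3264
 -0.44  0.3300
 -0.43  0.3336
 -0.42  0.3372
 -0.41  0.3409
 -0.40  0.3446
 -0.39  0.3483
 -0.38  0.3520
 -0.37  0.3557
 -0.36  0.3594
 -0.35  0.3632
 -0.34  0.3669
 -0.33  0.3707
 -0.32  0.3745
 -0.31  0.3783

$21.06

σ√T = 0.29·√0.75 = 0.2511
d₁ = [ln(380/440) + (0.042 + ½·0.29²)·0.75] / (σ√T) = (-0.1466 + 0.0630) / 0.2511 = -0.3327 ⇒ -0.33
d₂ = -0.3327 − 0.2511 = -0.5839 ⇒ -0.58
exp(−rT) = exp(−0.042·0.75) = 0.9690
C = 380·N(-0.33) − 440·0.9690·N(-0.58) = 380·0.3707 − 440·0.9690·0.2810 = 140.8660 − 119.8072 = 21.0588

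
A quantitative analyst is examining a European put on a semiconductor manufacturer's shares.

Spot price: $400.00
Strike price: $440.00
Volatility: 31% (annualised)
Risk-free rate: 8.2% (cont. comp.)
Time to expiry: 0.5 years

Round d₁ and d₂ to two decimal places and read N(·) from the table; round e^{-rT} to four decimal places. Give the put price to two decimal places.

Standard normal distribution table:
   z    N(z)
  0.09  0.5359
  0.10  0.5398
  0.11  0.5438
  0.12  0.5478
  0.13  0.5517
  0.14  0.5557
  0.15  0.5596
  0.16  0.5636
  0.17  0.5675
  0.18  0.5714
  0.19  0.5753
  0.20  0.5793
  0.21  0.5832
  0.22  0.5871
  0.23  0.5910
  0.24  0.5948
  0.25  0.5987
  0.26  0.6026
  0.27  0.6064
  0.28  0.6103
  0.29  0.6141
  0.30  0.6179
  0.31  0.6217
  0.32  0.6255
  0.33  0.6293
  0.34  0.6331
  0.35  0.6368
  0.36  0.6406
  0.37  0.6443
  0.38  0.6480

T = 0.5;  σ√T = 0.2192
d₁ = [ln(400/440) + (0.082 + 0.31²/2)·0.5] / 0.2192 = [-0.0953 + 0.0650] / 0.2192 = -0.1382 ≈ -0.14
d₂ = d₁ − σ√T = -0.1382 − 0.2192 = -0.3574 ≈ -0.36
exp(−rT) = exp(−0.082·0.5) = 0.9598
N(−d₂) = N(0.36) = 0.6406;  N(−d₁) = N(0.14) = 0.5557
P = 440·0.9598·0.6406 − 400·0.5557 = 270.5331 − 222.2800 = 48.2531

$48.25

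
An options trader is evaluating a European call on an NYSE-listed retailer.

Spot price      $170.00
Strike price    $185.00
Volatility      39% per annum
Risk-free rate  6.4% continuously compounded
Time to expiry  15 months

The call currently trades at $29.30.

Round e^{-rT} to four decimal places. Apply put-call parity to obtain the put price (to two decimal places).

exp(−rT) = exp(−0.064·1.25) = 0.9231
Put-call parity: C − P = S − K·e^(−rT) = 170 − 185·0.9231 = 170 − 170.7735 = -0.7735
P = C − (C − P) = 29.30 − (-0.7735) = 30.0735

$30.07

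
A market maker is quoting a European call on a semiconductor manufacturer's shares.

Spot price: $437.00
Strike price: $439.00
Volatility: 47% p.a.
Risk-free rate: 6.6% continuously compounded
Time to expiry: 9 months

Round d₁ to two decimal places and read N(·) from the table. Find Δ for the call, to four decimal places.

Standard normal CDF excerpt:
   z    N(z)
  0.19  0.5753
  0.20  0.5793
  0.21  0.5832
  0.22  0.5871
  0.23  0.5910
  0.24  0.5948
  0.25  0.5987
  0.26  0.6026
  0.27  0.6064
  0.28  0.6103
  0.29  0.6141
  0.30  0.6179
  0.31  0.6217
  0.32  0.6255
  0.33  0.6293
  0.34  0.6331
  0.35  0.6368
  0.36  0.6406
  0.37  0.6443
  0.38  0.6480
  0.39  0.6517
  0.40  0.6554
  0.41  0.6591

T = 0.75;  σ√T = 0.4070
d₁ = [ln(437/439) + (0.066 + ½·0.47²)·0.75] / (σ√T) = (-0.0046 + 0.1323) / 0.4070 = 0.3139 ⇒ 0.31
N(d₁) = N(0.31) = 0.6217
Δ_call = N(d₁) = 0.6217

0.6217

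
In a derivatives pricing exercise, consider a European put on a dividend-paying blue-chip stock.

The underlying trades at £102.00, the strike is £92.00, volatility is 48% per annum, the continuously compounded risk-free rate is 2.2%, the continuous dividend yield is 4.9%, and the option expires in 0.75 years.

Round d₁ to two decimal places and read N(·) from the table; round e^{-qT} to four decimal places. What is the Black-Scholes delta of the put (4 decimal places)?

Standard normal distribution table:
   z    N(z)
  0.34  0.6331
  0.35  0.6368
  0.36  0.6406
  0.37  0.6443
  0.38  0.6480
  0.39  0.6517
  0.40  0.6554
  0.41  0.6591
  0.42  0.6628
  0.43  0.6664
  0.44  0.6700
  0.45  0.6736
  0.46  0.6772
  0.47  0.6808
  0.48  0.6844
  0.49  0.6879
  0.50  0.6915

σ√T = 0.48·√0.75 = 0.4157
d₁ = [ln(102/92) + (0.022 − 0.049 + 0.48²/2)·0.75] / 0.4157 = [0.1032 + 0.0662] / 0.4157 = 0.4074 ⇒ 0.41
N(d₁) = N(0.41) = 0.6591
Δ_put = exp(−qT)·(N(d₁) − 1) = 0.9639·(0.6591 − 1) = -0.3286

-0.3286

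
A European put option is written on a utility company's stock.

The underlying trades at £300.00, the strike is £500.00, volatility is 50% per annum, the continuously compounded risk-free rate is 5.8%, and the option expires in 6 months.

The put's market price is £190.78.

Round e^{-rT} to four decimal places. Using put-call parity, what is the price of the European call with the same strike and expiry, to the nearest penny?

e^(−rT) = e^(−0.058·0.5) = 0.9714
Put-call parity: C − P = S − K·e^(−rT) = 300 − 500·0.9714 = 300 − 485.7000 = -185.7000
C = P + (C − P) = 190.78 + (-185.7000) = 5.0800

£5.08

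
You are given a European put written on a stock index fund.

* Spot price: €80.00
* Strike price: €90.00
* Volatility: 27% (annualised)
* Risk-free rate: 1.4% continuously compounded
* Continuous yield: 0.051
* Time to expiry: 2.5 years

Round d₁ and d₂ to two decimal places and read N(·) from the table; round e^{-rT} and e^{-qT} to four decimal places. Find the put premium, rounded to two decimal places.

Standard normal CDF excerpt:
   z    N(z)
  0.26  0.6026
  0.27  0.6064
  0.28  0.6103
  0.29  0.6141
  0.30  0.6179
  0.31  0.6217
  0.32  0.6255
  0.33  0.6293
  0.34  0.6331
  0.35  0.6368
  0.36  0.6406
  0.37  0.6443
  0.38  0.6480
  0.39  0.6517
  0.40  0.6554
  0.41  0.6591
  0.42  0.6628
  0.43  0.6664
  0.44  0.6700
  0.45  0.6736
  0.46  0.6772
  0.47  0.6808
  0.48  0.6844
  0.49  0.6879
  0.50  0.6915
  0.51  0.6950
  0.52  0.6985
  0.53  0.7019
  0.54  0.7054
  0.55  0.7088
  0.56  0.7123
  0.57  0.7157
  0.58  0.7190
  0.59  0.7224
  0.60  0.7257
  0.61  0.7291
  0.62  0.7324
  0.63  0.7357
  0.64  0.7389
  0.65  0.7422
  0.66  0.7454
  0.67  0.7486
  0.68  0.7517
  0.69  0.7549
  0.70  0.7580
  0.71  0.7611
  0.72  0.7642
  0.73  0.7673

€23.16

σ√T = 0.27 × 1.5811 = 0.4269
d₁ = [ln(80/90) + (0.014 − 0.051 + 0.27²/2)·2.5] / 0.4269 = [-0.1178 − 0.0014] / 0.4269 = -0.2791 which rounds to -0.28
d₂ = d₁ − σ√T = -0.2791 − 0.4269 = -0.7060 which rounds to -0.71
e^(−qT) = e^(−0.051·2.5) = 0.8803;  e^(−rT) = e^(−0.014·2.5) = 0.9656
N(−d₂) = N(0.71) = 0.7611;  N(−d₁) = N(0.28) = 0.6103
P = 90·0.9656·0.7611 − 80·0.8803·0.6103 = 66.1426 − 42.9798 = 23.1629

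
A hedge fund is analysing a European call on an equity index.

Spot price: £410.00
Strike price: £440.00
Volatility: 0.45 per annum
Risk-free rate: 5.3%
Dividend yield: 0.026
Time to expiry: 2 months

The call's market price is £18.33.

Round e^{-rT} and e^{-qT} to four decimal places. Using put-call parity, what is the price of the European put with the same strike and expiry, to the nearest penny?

e^(−qT) = e^(−0.026·0.1667) = 0.9957;  e^(−rT) = e^(−0.053·0.1667) = 0.9912
Put-call parity: C − P = S·e^(−qT) − K·e^(−rT) = 410·0.9957 − 440·0.9912 = 408.2370 − 436.1280 = -27.8910
P = C − (C − P) = 18.33 − (-27.8910) = 46.2210

£46.22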